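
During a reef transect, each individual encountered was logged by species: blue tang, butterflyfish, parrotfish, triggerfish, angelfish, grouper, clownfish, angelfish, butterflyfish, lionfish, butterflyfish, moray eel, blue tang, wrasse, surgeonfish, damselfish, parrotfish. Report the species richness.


Total individuals logged = 17
Distinct species (count of individuals): blue tang (2), butterflyfish (3), parrotfish (2), triggerfish (1), angelfish (2), grouper (1), clownfish (1), lionfish (1), moray eel (1), wrasse (1), surgeonfish (1), damselfish (1)
Species richness = number of distinct species = 12

12


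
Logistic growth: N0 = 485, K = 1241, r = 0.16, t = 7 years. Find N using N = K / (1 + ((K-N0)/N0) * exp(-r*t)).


(K - N0)/N0 = (1241 - 485)/485 = 756/485 = 1.55876
r*t = 0.16 * 7 = 1.12; exp(-1.12) = 0.326280
1.55876 * 0.326280 = 0.508592
1 + 0.508592 = 1.50859
N = 1241 / 1.50859 = 822.622 ≈ 823

823


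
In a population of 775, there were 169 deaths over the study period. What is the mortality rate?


Mortality rate = 169 / 775 = 0.218065 ≈ 0.2181

0.2181


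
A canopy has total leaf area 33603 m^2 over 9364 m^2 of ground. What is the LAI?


LAI = 33603 / 9364 = 3.5885 ≈ 3.59

3.59


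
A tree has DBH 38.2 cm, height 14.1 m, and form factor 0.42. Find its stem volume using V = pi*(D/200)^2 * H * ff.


(D/200)^2 = (38.2/200)^2 = 0.191^2 = 0.036481
BA = 3.141593 * 0.036481 = 0.114608 m^2
V = 0.114608 * 14.1 * 0.42 = 0.678709 ≈ 0.679 m^3

0.679 m^3


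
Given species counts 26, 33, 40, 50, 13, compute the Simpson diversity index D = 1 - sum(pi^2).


Total N = 26 + 33 + 40 + 50 + 13 = 162
Per-species terms:
  p = 26/162 = 0.160494; p^2 = 0.160494^2 = 0.025758
  p = 33/162 = 0.203704; p^2 = 0.203704^2 = 0.041495
  p = 40/162 = 0.246914; p^2 = 0.246914^2 = 0.060967
  p = 50/162 = 0.308642; p^2 = 0.308642^2 = 0.095260
  p = 13/162 = 0.080247; p^2 = 0.080247^2 = 0.006440
sum(p^2) = 0.025758 + 0.041495 + 0.060967 + 0.095260 + 0.006440 = 0.229920
D = 1 - 0.229920 = 0.770080 ≈ 0.7701

0.7701


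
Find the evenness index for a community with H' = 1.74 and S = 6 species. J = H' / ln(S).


ln(6) = 1.79176
J = H' / ln(S) = 1.74 / 1.79176 = 0.971112 ≈ 0.9711

0.9711


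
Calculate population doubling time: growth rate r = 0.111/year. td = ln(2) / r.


td = ln(2) / 0.111 = 0.693147 / 0.111 = 6.24457 ≈ 6.2 years

6.2 years


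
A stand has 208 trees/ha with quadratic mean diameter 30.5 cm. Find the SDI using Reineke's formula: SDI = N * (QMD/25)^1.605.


QMD/25 = 30.5/25 = 1.22
(1.22)^1.605 = exp(1.605 * ln(1.22)) = exp(1.605 * 0.198851) = exp(0.319156) = 1.37597
SDI = 208 * 1.37597 = 286.202 ≈ 286

286


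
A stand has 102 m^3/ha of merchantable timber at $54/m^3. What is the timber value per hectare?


Value = 102 * 54 = $5508/ha

$5508/ha


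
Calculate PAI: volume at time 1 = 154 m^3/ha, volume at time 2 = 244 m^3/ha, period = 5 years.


PAI = (V2 - V1) / period = (244 - 154) / 5 = 90 / 5 = 18.00 m^3/ha/yr

18.00 m^3/ha/yr


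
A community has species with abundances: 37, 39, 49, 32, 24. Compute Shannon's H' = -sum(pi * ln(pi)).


Total N = 37 + 39 + 49 + 32 + 24 = 181
Per-species terms:
  p = 37/181 = 0.204420; ln(p) = -1.587579; p*ln(p) = 0.204420 * (-1.587579) = -0.324533
  p = 39/181 = 0.215470; ln(p) = -1.534934; p*ln(p) = 0.215470 * (-1.534934) = -0.330732
  p = 49/181 = 0.270718; ln(p) = -1.306678; p*ln(p) = 0.270718 * (-1.306678) = -0.353741
  p = 32/181 = 0.176796; ln(p) = -1.732759; p*ln(p) = 0.176796 * (-1.732759) = -0.306345
  p = 24/181 = 0.132597; ln(p) = -2.020441; p*ln(p) = 0.132597 * (-2.020441) = -0.267904
sum(p*ln(p)) = (-0.324533) + (-0.330732) + (-0.353741) + (-0.306345) + (-0.267904) = -1.583255
H' = -(-1.583255) = 1.583255 ≈ 1.5833

1.5833


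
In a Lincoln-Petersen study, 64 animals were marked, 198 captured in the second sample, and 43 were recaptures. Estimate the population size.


N = M * C / R = 64 * 198 / 43 = 12672 / 43 = 294.70 ≈ 295

295 individuals


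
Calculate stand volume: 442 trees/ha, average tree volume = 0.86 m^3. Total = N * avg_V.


V_stand = 442 * 0.86 = 380.12 ≈ 380.1 m^3/ha

380.1 m^3/ha


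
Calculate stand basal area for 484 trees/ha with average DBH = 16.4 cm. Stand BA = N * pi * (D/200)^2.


(D/200)^2 = (16.4/200)^2 = 0.082^2 = 0.006724
Individual BA = 3.141593 * 0.006724 = 0.0211241 m^2
Stand BA = 484 * 0.0211241 = 10.2241 ≈ 10.22 m^2/ha

10.22 m^2/ha


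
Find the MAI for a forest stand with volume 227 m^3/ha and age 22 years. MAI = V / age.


MAI = 227 / 22 = 10.3182 ≈ 10.32 m^3/ha/yr

10.32 m^3/ha/yr


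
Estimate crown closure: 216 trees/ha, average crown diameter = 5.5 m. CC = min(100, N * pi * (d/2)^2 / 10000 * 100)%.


(d/2)^2 = (5.5/2)^2 = 2.75^2 = 7.5625
Crown area = 3.141593 * 7.5625 = 23.7583 m^2
N * area / 10000 * 100 = 216 * 23.7583 / 10000 * 100 = 51.3179
CC = min(100, 51.3179) = 51.3179 ≈ 51.3%

51.3%


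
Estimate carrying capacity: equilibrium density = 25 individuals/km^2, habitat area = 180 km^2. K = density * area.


K = 25 * 180 = 4500 individuals

4500 individuals


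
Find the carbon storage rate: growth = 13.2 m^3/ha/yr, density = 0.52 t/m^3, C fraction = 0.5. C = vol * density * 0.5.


C = 13.2 * 0.52 * 0.5 = 3.432 ≈ 3.43 t C/ha/yr

3.43 t C/ha/yr


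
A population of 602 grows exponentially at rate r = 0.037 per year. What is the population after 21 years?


r*t = 0.037 * 21 = 0.777
exp(0.777) = 2.17494
N = 602 * 2.17494 = 1309.31 ≈ 1309

1309


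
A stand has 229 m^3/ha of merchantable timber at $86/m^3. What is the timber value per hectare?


Value = 229 * 86 = $19694/ha

$19694/ha


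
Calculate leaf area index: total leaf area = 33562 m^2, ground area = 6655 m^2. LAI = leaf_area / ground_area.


LAI = 33562 / 6655 = 5.0431 ≈ 5.04

5.04


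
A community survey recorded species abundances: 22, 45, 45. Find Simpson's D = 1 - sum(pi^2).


Total N = 22 + 45 + 45 = 112
Per-species terms:
  p = 22/112 = 0.196429; p^2 = 0.196429^2 = 0.038584
  p = 45/112 = 0.401786; p^2 = 0.401786^2 = 0.161432
  p = 45/112 = 0.401786; p^2 = 0.401786^2 = 0.161432
sum(p^2) = 0.038584 + 0.161432 + 0.161432 = 0.361448
D = 1 - 0.361448 = 0.638552 ≈ 0.6386

0.6386


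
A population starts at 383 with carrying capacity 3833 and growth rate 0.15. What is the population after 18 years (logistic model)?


(K - N0)/N0 = (3833 - 383)/383 = 3450/383 = 9.00783
r*t = 0.15 * 18 = 2.7; exp(-2.7) = 0.0672055
9.00783 * 0.0672055 = 0.605376
1 + 0.605376 = 1.60538
N = 3833 / 1.60538 = 2387.60 ≈ 2388

2388


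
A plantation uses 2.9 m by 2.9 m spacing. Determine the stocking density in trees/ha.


N = 10000 / 2.9^2 = 10000 / 8.41 = 1189.06 ≈ 1189 trees/ha

1189 trees/ha


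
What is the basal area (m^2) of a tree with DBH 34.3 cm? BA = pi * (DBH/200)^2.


D/200 = 34.3/200 = 0.1715 m
(D/200)^2 = 0.1715^2 = 0.02941225
BA = 3.141593 * 0.02941225 = 0.0924013 ≈ 0.0924 m^2

0.0924 m^2


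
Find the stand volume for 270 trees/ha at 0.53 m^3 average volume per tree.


V_stand = 270 * 0.53 = 143.1 m^3/ha

143.1 m^3/ha


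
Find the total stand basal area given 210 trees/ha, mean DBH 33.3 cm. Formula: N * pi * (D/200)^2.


(D/200)^2 = (33.3/200)^2 = 0.1665^2 = 0.02772225
Individual BA = 3.141593 * 0.02772225 = 0.0870920 m^2
Stand BA = 210 * 0.0870920 = 18.2893 ≈ 18.29 m^2/ha

18.29 m^2/ha


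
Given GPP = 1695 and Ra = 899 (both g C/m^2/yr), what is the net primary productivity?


NPP = GPP - Ra = 1695 - 899 = 796 g C/m^2/yr

796 g C/m^2/yr


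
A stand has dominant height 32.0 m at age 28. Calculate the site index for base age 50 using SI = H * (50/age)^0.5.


50/28 = 1.78571
(1.78571)^0.5 = 1.33630
SI = 32.0 * 1.33630 = 42.7616 ≈ 42.8 m

42.8 m


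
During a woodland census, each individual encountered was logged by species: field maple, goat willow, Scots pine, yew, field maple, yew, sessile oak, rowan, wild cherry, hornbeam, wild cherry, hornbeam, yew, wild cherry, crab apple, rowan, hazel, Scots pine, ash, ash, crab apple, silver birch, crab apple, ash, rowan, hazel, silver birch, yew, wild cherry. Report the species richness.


Total individuals logged = 29
Distinct species (count of individuals): field maple (2), goat willow (1), Scots pine (2), yew (4), sessile oak (1), rowan (3), wild cherry (4), hornbeam (2), crab apple (3), hazel (2), ash (3), silver birch (2)
Species richness = number of distinct species = 12

12


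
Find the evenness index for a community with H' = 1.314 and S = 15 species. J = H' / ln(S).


ln(15) = 2.70805
J = H' / ln(S) = 1.314 / 2.70805 = 0.485220 ≈ 0.4852

0.4852


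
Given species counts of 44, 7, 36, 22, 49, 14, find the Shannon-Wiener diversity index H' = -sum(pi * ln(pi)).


Total N = 44 + 7 + 36 + 22 + 49 + 14 = 172
Per-species terms:
  p = 44/172 = 0.255814; ln(p) = -1.363305; p*ln(p) = 0.255814 * (-1.363305) = -0.348753
  p = 7/172 = 0.040698; ln(p) = -3.201576; p*ln(p) = 0.040698 * (-3.201576) = -0.130298
  p = 36/172 = 0.209302; ln(p) = -1.563977; p*ln(p) = 0.209302 * (-1.563977) = -0.327344
  p = 22/172 = 0.127907; ln(p) = -2.056452; p*ln(p) = 0.127907 * (-2.056452) = -0.263035
  p = 49/172 = 0.284884; ln(p) = -1.255673; p*ln(p) = 0.284884 * (-1.255673) = -0.357721
  p = 14/172 = 0.081395; ln(p) = -2.508441; p*ln(p) = 0.081395 * (-2.508441) = -0.204175
sum(p*ln(p)) = (-0.348753) + (-0.130298) + (-0.327344) + (-0.263035) + (-0.357721) + (-0.204175) = -1.631326
H' = -(-1.631326) = 1.631326 ≈ 1.6313

1.6313


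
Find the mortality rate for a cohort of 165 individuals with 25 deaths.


Mortality rate = 25 / 165 = 0.151515 ≈ 0.1515

0.1515


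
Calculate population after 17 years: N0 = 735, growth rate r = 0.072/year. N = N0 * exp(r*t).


r*t = 0.072 * 17 = 1.224
exp(1.224) = 3.40076
N = 735 * 3.40076 = 2499.56 ≈ 2500

2500


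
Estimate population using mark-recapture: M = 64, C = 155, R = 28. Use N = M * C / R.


N = M * C / R = 64 * 155 / 28 = 9920 / 28 = 354.29 ≈ 354

354 individuals


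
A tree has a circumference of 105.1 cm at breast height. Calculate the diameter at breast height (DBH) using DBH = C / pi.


DBH = C / pi = 105.1 / 3.141593 = 33.4544 ≈ 33.45 cm

33.45 cm


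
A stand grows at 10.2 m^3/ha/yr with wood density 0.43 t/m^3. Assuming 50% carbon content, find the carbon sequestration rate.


C = 10.2 * 0.43 * 0.5 = 2.193 ≈ 2.19 t C/ha/yr

2.19 t C/ha/yr


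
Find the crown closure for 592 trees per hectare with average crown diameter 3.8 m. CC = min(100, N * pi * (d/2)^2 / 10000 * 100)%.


(d/2)^2 = (3.8/2)^2 = 1.9^2 = 3.61
Crown area = 3.141593 * 3.61 = 11.3412 m^2
N * area / 10000 * 100 = 592 * 11.3412 / 10000 * 100 = 67.1399
CC = min(100, 67.1399) = 67.1399 ≈ 67.1%

67.1%


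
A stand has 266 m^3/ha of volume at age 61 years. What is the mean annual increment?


MAI = 266 / 61 = 4.3607 ≈ 4.36 m^3/ha/yr

4.36 m^3/ha/yr


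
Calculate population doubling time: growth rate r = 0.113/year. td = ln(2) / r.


td = ln(2) / 0.113 = 0.693147 / 0.113 = 6.13404 ≈ 6.1 years

6.1 years


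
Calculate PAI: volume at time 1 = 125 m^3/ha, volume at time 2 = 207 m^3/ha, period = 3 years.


PAI = (V2 - V1) / period = (207 - 125) / 3 = 82 / 3 = 27.3333 ≈ 27.33 m^3/ha/yr

27.33 m^3/ha/yr


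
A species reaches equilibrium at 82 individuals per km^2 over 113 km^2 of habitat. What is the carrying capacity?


K = 82 * 113 = 9266 individuals

9266 individuals


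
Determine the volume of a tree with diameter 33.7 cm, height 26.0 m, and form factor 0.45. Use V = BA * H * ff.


(D/200)^2 = (33.7/200)^2 = 0.1685^2 = 0.02839225
BA = 3.141593 * 0.02839225 = 0.0891969 m^2
V = 0.0891969 * 26.0 * 0.45 = 1.04360 ≈ 1.044 m^3

1.044 m^3


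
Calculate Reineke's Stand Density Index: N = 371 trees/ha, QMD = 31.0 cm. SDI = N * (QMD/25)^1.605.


QMD/25 = 31.0/25 = 1.24
(1.24)^1.605 = exp(1.605 * ln(1.24)) = exp(1.605 * 0.215111) = exp(0.345253) = 1.41235
SDI = 371 * 1.41235 = 523.982 ≈ 524

524


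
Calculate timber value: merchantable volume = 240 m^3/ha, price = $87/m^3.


Value = 240 * 87 = $20880/ha

$20880/ha


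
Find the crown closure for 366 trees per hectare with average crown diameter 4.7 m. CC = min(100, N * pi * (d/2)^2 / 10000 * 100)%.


(d/2)^2 = (4.7/2)^2 = 2.35^2 = 5.5225
Crown area = 3.141593 * 5.5225 = 17.3494 m^2
N * area / 10000 * 100 = 366 * 17.3494 / 10000 * 100 = 63.4988
CC = min(100, 63.4988) = 63.4988 ≈ 63.5%

63.5%


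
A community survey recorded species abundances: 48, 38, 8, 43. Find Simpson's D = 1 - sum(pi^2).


Total N = 48 + 38 + 8 + 43 = 137
Per-species terms:
  p = 48/137 = 0.350365; p^2 = 0.350365^2 = 0.122756
  p = 38/137 = 0.277372; p^2 = 0.277372^2 = 0.076935
  p = 8/137 = 0.058394; p^2 = 0.058394^2 = 0.003410
  p = 43/137 = 0.313869; p^2 = 0.313869^2 = 0.098514
sum(p^2) = 0.122756 + 0.076935 + 0.003410 + 0.098514 = 0.301615
D = 1 - 0.301615 = 0.698385 ≈ 0.6984

0.6984


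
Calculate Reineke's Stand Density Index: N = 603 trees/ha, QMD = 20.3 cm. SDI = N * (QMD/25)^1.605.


QMD/25 = 20.3/25 = 0.812
(0.812)^1.605 = exp(1.605 * ln(0.812)) = exp(1.605 * (-0.208255)) = exp(-0.334249) = 0.715876
SDI = 603 * 0.715876 = 431.673 ≈ 432

432


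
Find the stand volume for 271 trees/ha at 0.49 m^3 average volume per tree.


V_stand = 271 * 0.49 = 132.79 ≈ 132.8 m^3/ha

132.8 m^3/ha


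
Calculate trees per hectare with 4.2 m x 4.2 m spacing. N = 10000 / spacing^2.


N = 10000 / 4.2^2 = 10000 / 17.64 = 566.893 ≈ 567 trees/ha

567 trees/ha


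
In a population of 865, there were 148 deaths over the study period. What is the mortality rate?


Mortality rate = 148 / 865 = 0.171098 ≈ 0.1711

0.1711


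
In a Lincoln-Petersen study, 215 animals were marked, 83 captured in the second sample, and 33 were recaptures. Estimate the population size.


N = M * C / R = 215 * 83 / 33 = 17845 / 33 = 540.76 ≈ 541

541 individuals


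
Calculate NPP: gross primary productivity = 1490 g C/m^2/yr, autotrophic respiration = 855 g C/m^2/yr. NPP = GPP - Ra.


NPP = GPP - Ra = 1490 - 855 = 635 g C/m^2/yr

635 g C/m^2/yr


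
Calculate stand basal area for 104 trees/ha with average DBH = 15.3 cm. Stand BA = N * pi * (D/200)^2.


(D/200)^2 = (15.3/200)^2 = 0.0765^2 = 0.00585225
Individual BA = 3.141593 * 0.00585225 = 0.0183854 m^2
Stand BA = 104 * 0.0183854 = 1.91208 ≈ 1.91 m^2/ha

1.91 m^2/ha


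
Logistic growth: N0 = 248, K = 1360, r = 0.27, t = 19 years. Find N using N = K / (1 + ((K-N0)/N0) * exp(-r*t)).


(K - N0)/N0 = (1360 - 248)/248 = 1112/248 = 4.48387
r*t = 0.27 * 19 = 5.13; exp(-5.13) = 0.00591656
4.48387 * 0.00591656 = 0.0265291
1 + 0.0265291 = 1.02653
N = 1360 / 1.02653 = 1324.85 ≈ 1325

1325


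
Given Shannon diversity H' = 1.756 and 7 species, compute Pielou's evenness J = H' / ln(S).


ln(7) = 1.94591
J = H' / ln(S) = 1.756 / 1.94591 = 0.902406 ≈ 0.9024

0.9024


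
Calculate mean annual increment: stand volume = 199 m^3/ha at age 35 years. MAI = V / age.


MAI = 199 / 35 = 5.6857 ≈ 5.69 m^3/ha/yr

5.69 m^3/ha/yr


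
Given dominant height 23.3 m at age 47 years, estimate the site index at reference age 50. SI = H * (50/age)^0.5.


50/47 = 1.06383
(1.06383)^0.5 = 1.03142
SI = 23.3 * 1.03142 = 24.0321 ≈ 24.0 m

24.0 m


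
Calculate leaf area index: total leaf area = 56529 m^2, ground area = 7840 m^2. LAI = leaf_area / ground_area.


LAI = 56529 / 7840 = 7.2103 ≈ 7.21

7.21


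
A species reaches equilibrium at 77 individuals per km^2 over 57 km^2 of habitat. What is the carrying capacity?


K = 77 * 57 = 4389 individuals

4389 individuals


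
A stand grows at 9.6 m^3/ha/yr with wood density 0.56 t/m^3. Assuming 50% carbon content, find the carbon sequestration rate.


C = 9.6 * 0.56 * 0.5 = 2.688 ≈ 2.69 t C/ha/yr

2.69 t C/ha/yr


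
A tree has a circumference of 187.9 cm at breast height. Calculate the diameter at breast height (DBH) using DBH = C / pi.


DBH = C / pi = 187.9 / 3.141593 = 59.8104 ≈ 59.81 cm

59.81 cm


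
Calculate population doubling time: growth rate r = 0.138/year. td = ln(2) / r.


td = ln(2) / 0.138 = 0.693147 / 0.138 = 5.02280 ≈ 5.0 years

5.0 years


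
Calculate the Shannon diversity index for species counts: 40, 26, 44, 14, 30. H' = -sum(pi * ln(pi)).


Total N = 40 + 26 + 44 + 14 + 30 = 154
Per-species terms:
  p = 40/154 = 0.259740; ln(p) = -1.348074; p*ln(p) = 0.259740 * (-1.348074) = -0.350149
  p = 26/154 = 0.168831; ln(p) = -1.778857; p*ln(p) = 0.168831 * (-1.778857) = -0.300326
  p = 44/154 = 0.285714; ln(p) = -1.252764; p*ln(p) = 0.285714 * (-1.252764) = -0.357932
  p = 14/154 = 0.090909; ln(p) = -2.397896; p*ln(p) = 0.090909 * (-2.397896) = -0.217990
  p = 30/154 = 0.194805; ln(p) = -1.635756; p*ln(p) = 0.194805 * (-1.635756) = -0.318653
sum(p*ln(p)) = (-0.350149) + (-0.300326) + (-0.357932) + (-0.217990) + (-0.318653) = -1.545050
H' = -(-1.545050) = 1.545050 ≈ 1.5451

1.5451


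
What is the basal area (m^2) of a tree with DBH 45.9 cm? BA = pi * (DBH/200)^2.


D/200 = 45.9/200 = 0.2295 m
(D/200)^2 = 0.2295^2 = 0.05267025
BA = 3.141593 * 0.05267025 = 0.165468 ≈ 0.1655 m^2

0.1655 m^2


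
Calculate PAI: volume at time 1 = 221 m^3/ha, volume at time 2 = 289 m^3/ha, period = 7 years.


PAI = (V2 - V1) / period = (289 - 221) / 7 = 68 / 7 = 9.7143 ≈ 9.71 m^3/ha/yr

9.71 m^3/ha/yr


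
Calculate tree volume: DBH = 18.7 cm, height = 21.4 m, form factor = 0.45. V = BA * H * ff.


(D/200)^2 = (18.7/200)^2 = 0.0935^2 = 0.00874225
BA = 3.141593 * 0.00874225 = 0.0274646 m^2
V = 0.0274646 * 21.4 * 0.45 = 0.264484 ≈ 0.264 m^3

0.264 m^3


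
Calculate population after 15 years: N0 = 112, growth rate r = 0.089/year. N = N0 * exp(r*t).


r*t = 0.089 * 15 = 1.335
exp(1.335) = 3.80000
N = 112 * 3.80000 = 425.600 ≈ 426

426


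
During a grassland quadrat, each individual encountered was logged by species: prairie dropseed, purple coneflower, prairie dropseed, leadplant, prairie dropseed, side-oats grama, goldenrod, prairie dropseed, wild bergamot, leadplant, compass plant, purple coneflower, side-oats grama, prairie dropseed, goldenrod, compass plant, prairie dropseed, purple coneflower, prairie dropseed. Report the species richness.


Total individuals logged = 19
Distinct species (count of individuals): prairie dropseed (7), purple coneflower (3), leadplant (2), side-oats grama (2), goldenrod (2), wild bergamot (1), compass plant (2)
Species richness = number of distinct species = 7

7


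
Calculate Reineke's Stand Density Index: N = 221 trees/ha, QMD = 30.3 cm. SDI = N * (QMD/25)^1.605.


QMD/25 = 30.3/25 = 1.212
(1.212)^1.605 = exp(1.605 * ln(1.212)) = exp(1.605 * 0.192272) = exp(0.308597) = 1.36151
SDI = 221 * 1.36151 = 300.894 ≈ 301

301


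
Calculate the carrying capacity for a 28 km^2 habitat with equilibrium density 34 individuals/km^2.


K = 34 * 28 = 952 individuals

952 individuals


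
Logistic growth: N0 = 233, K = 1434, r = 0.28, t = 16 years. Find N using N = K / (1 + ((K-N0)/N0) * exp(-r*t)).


(K - N0)/N0 = (1434 - 233)/233 = 1201/233 = 5.15451
r*t = 0.28 * 16 = 4.48; exp(-4.48) = 0.0113334
5.15451 * 0.0113334 = 0.0584181
1 + 0.0584181 = 1.05842
N = 1434 / 1.05842 = 1354.85 ≈ 1355

1355


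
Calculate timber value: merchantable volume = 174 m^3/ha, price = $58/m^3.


Value = 174 * 58 = $10092/ha

$10092/ha


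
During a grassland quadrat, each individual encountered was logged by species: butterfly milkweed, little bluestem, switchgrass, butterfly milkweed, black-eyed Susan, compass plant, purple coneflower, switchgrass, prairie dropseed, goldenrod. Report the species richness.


Total individuals logged = 10
Distinct species (count of individuals): butterfly milkweed (2), little bluestem (1), switchgrass (2), black-eyed Susan (1), compass plant (1), purple coneflower (1), prairie dropseed (1), goldenrod (1)
Species richness = number of distinct species = 8

8


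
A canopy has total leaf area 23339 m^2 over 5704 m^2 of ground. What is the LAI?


LAI = 23339 / 5704 = 4.0917 ≈ 4.09

4.09


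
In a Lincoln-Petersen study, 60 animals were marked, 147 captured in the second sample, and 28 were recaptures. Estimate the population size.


N = M * C / R = 60 * 147 / 28 = 8820 / 28 = 315

315 individuals


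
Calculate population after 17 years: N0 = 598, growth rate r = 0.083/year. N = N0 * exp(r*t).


r*t = 0.083 * 17 = 1.411
exp(1.411) = 4.10005
N = 598 * 4.10005 = 2451.83 ≈ 2452

2452


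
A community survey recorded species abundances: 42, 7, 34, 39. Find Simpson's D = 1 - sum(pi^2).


Total N = 42 + 7 + 34 + 39 = 122
Per-species terms:
  p = 42/122 = 0.344262; p^2 = 0.344262^2 = 0.118516
  p = 7/122 = 0.057377; p^2 = 0.057377^2 = 0.003292
  p = 34/122 = 0.278689; p^2 = 0.278689^2 = 0.077668
  p = 39/122 = 0.319672; p^2 = 0.319672^2 = 0.102190
sum(p^2) = 0.118516 + 0.003292 + 0.077668 + 0.102190 = 0.301666
D = 1 - 0.301666 = 0.698334 ≈ 0.6983

0.6983


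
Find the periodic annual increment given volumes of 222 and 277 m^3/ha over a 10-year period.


PAI = (V2 - V1) / period = (277 - 222) / 10 = 55 / 10 = 5.50 m^3/ha/yr

5.50 m^3/ha/yr


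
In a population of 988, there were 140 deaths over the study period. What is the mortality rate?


Mortality rate = 140 / 988 = 0.141700 ≈ 0.1417

0.1417


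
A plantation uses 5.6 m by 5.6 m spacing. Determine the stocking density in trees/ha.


N = 10000 / 5.6^2 = 10000 / 31.36 = 318.878 ≈ 319 trees/ha

319 trees/ha


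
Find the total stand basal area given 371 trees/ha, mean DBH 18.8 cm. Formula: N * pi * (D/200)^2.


(D/200)^2 = (18.8/200)^2 = 0.094^2 = 0.008836
Individual BA = 3.141593 * 0.008836 = 0.0277591 m^2
Stand BA = 371 * 0.0277591 = 10.2986 ≈ 10.30 m^2/ha

10.30 m^2/ha


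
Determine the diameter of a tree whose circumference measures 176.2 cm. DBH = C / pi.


DBH = C / pi = 176.2 / 3.141593 = 56.0862 ≈ 56.09 cm

56.09 cm


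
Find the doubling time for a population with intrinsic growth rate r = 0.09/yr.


td = ln(2) / 0.09 = 0.693147 / 0.09 = 7.70163 ≈ 7.7 years

7.7 years


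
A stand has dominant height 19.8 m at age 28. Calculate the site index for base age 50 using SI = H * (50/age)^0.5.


50/28 = 1.78571
(1.78571)^0.5 = 1.33630
SI = 19.8 * 1.33630 = 26.4587 ≈ 26.5 m

26.5 m


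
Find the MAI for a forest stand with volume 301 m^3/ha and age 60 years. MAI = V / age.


MAI = 301 / 60 = 5.0167 ≈ 5.02 m^3/ha/yr

5.02 m^3/ha/yr


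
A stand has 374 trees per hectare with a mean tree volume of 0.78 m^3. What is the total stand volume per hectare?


V_stand = 374 * 0.78 = 291.72 ≈ 291.7 m^3/ha

291.7 m^3/ha


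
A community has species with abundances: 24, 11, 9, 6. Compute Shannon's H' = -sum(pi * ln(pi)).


Total N = 24 + 11 + 9 + 6 = 50
Per-species terms:
  p = 24/50 = 0.480000; ln(p) = -0.733969; p*ln(p) = 0.480000 * (-0.733969) = -0.352305
  p = 11/50 = 0.220000; ln(p) = -1.514128; p*ln(p) = 0.220000 * (-1.514128) = -0.333108
  p = 9/50 = 0.180000; ln(p) = -1.714798; p*ln(p) = 0.180000 * (-1.714798) = -0.308664
  p = 6/50 = 0.120000; ln(p) = -2.120264; p*ln(p) = 0.120000 * (-2.120264) = -0.254432
sum(p*ln(p)) = (-0.352305) + (-0.333108) + (-0.308664) + (-0.254432) = -1.248509
H' = -(-1.248509) = 1.248509 ≈ 1.2485

1.2485


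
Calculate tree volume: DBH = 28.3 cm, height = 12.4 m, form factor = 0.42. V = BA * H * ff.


(D/200)^2 = (28.3/200)^2 = 0.1415^2 = 0.02002225
BA = 3.141593 * 0.02002225 = 0.0629018 m^2
V = 0.0629018 * 12.4 * 0.42 = 0.327593 ≈ 0.328 m^3

0.328 m^3


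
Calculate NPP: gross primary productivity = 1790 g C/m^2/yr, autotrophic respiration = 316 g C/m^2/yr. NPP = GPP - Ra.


NPP = GPP - Ra = 1790 - 316 = 1474 g C/m^2/yr

1474 g C/m^2/yr


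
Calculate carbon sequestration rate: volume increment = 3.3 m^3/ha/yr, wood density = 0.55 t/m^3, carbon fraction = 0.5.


C = 3.3 * 0.55 * 0.5 = 0.9075 ≈ 0.91 t C/ha/yr

0.91 t C/ha/yr


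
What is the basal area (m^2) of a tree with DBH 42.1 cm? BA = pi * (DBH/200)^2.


D/200 = 42.1/200 = 0.2105 m
(D/200)^2 = 0.2105^2 = 0.04431025
BA = 3.141593 * 0.04431025 = 0.139205 ≈ 0.1392 m^2

0.1392 m^2


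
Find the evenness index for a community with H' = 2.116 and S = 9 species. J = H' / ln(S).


ln(9) = 2.19722
J = H' / ln(S) = 2.116 / 2.19722 = 0.963035 ≈ 0.9630

0.9630


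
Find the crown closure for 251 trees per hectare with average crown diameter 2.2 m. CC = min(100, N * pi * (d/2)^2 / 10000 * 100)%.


(d/2)^2 = (2.2/2)^2 = 1.1^2 = 1.21
Crown area = 3.141593 * 1.21 = 3.80133 m^2
N * area / 10000 * 100 = 251 * 3.80133 / 10000 * 100 = 9.54134
CC = min(100, 9.54134) = 9.54134 ≈ 9.5%

9.5%


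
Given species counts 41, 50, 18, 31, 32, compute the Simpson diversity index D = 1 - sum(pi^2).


Total N = 41 + 50 + 18 + 31 + 32 = 172
Per-species terms:
  p = 41/172 = 0.238372; p^2 = 0.238372^2 = 0.056821
  p = 50/172 = 0.290698; p^2 = 0.290698^2 = 0.084505
  p = 18/172 = 0.104651; p^2 = 0.104651^2 = 0.010952
  p = 31/172 = 0.180233; p^2 = 0.180233^2 = 0.032484
  p = 32/172 = 0.186047; p^2 = 0.186047^2 = 0.034613
sum(p^2) = 0.056821 + 0.084505 + 0.010952 + 0.032484 + 0.034613 = 0.219375
D = 1 - 0.219375 = 0.780625 ≈ 0.7806

0.7806


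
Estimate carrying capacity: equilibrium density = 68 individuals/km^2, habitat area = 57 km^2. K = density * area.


K = 68 * 57 = 3876 individuals

3876 individuals


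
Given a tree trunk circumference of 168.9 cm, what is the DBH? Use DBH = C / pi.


DBH = C / pi = 168.9 / 3.141593 = 53.7625 ≈ 53.76 cm

53.76 cm


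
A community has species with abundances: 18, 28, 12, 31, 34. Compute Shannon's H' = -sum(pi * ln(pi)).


Total N = 18 + 28 + 12 + 31 + 34 = 123
Per-species terms:
  p = 18/123 = 0.146341; ln(p) = -1.921816; p*ln(p) = 0.146341 * (-1.921816) = -0.281240
  p = 28/123 = 0.227642; ln(p) = -1.479981; p*ln(p) = 0.227642 * (-1.479981) = -0.336906
  p = 12/123 = 0.097561; ln(p) = -2.327277; p*ln(p) = 0.097561 * (-2.327277) = -0.227051
  p = 31/123 = 0.252033; ln(p) = -1.378195; p*ln(p) = 0.252033 * (-1.378195) = -0.347351
  p = 34/123 = 0.276423; ln(p) = -1.285823; p*ln(p) = 0.276423 * (-1.285823) = -0.355431
sum(p*ln(p)) = (-0.281240) + (-0.336906) + (-0.227051) + (-0.347351) + (-0.355431) = -1.547979
H' = -(-1.547979) = 1.547979 ≈ 1.5480

1.5480


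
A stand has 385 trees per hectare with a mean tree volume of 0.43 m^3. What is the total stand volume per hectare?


V_stand = 385 * 0.43 = 165.55 ≈ 165.6 m^3/ha

165.6 m^3/ha


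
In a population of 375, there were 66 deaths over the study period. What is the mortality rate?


Mortality rate = 66 / 375 = 0.1760

0.1760


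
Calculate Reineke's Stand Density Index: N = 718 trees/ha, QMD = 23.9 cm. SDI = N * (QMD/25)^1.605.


QMD/25 = 23.9/25 = 0.956
(0.956)^1.605 = exp(1.605 * ln(0.956)) = exp(1.605 * (-0.0449974)) = exp(-0.0722208) = 0.930325
SDI = 718 * 0.930325 = 667.973 ≈ 668

668


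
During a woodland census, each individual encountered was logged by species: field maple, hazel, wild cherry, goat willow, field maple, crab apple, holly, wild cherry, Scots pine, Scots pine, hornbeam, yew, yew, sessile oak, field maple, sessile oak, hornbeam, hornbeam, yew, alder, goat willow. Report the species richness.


Total individuals logged = 21
Distinct species (count of individuals): field maple (3), hazel (1), wild cherry (2), goat willow (2), crab apple (1), holly (1), Scots pine (2), hornbeam (3), yew (3), sessile oak (2), alder (1)
Species richness = number of distinct species = 11

11


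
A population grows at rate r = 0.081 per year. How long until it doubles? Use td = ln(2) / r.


td = ln(2) / 0.081 = 0.693147 / 0.081 = 8.55737 ≈ 8.6 years

8.6 years


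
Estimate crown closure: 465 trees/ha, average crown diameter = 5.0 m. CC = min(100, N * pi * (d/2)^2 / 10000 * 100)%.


(d/2)^2 = (5.0/2)^2 = 2.5^2 = 6.25
Crown area = 3.141593 * 6.25 = 19.6350 m^2
N * area / 10000 * 100 = 465 * 19.6350 / 10000 * 100 = 91.3028
CC = min(100, 91.3028) = 91.3028 ≈ 91.3%

91.3%


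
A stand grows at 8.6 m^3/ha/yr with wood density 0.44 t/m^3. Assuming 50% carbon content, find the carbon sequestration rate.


C = 8.6 * 0.44 * 0.5 = 1.892 ≈ 1.89 t C/ha/yr

1.89 t C/ha/yr


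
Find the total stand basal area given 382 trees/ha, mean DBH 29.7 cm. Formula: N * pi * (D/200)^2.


(D/200)^2 = (29.7/200)^2 = 0.1485^2 = 0.02205225
Individual BA = 3.141593 * 0.02205225 = 0.0692792 m^2
Stand BA = 382 * 0.0692792 = 26.4647 ≈ 26.46 m^2/ha

26.46 m^2/ha


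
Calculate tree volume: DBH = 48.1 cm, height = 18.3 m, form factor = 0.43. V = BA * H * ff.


(D/200)^2 = (48.1/200)^2 = 0.2405^2 = 0.05784025
BA = 3.141593 * 0.05784025 = 0.181711 m^2
V = 0.181711 * 18.3 * 0.43 = 1.42988 ≈ 1.430 m^3

1.430 m^3


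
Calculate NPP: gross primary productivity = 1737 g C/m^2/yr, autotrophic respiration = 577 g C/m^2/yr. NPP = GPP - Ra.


NPP = GPP - Ra = 1737 - 577 = 1160 g C/m^2/yr

1160 g C/m^2/yr


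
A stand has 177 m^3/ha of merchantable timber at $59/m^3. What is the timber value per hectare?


Value = 177 * 59 = $10443/ha

$10443/ha


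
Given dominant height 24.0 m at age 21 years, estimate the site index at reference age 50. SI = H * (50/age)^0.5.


50/21 = 2.38095
(2.38095)^0.5 = 1.54303
SI = 24.0 * 1.54303 = 37.0327 ≈ 37.0 m

37.0 m


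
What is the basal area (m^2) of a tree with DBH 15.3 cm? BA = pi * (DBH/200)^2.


D/200 = 15.3/200 = 0.0765 m
(D/200)^2 = 0.0765^2 = 0.00585225
BA = 3.141593 * 0.00585225 = 0.0183854 ≈ 0.0184 m^2

0.0184 m^2


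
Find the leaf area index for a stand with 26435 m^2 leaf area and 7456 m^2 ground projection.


LAI = 26435 / 7456 = 3.5455 ≈ 3.55

3.55


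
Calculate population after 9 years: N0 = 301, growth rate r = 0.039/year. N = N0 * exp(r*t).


r*t = 0.039 * 9 = 0.351
exp(0.351) = 1.42049
N = 301 * 1.42049 = 427.567 ≈ 428

428


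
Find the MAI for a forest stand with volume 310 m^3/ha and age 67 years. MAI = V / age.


MAI = 310 / 67 = 4.6269 ≈ 4.63 m^3/ha/yr

4.63 m^3/ha/yr


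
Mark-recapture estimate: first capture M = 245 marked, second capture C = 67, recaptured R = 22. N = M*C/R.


N = M * C / R = 245 * 67 / 22 = 16415 / 22 = 746.14 ≈ 746

746 individuals


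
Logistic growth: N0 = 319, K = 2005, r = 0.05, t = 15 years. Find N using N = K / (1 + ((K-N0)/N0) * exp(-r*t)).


(K - N0)/N0 = (2005 - 319)/319 = 1686/319 = 5.28527
r*t = 0.05 * 15 = 0.75; exp(-0.75) = 0.472367
5.28527 * 0.472367 = 2.49659
1 + 2.49659 = 3.49659
N = 2005 / 3.49659 = 573.416 ≈ 573

573


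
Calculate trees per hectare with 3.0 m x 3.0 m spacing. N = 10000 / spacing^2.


N = 10000 / 3.0^2 = 10000 / 9 = 1111.11 ≈ 1111 trees/ha

1111 trees/ha


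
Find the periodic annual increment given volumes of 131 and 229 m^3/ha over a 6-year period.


PAI = (V2 - V1) / period = (229 - 131) / 6 = 98 / 6 = 16.3333 ≈ 16.33 m^3/ha/yr

16.33 m^3/ha/yr


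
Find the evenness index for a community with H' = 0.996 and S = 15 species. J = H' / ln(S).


ln(15) = 2.70805
J = H' / ln(S) = 0.996 / 2.70805 = 0.367792 ≈ 0.3678

0.3678


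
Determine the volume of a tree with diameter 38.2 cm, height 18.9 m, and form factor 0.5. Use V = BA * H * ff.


(D/200)^2 = (38.2/200)^2 = 0.191^2 = 0.036481
BA = 3.141593 * 0.036481 = 0.114608 m^2
V = 0.114608 * 18.9 * 0.5 = 1.08305 ≈ 1.083 m^3

1.083 m^3


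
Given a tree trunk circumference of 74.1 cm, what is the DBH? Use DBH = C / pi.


DBH = C / pi = 74.1 / 3.141593 = 23.5868 ≈ 23.59 cm

23.59 cm


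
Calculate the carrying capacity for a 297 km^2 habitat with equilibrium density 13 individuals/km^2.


K = 13 * 297 = 3861 individuals

3861 individuals


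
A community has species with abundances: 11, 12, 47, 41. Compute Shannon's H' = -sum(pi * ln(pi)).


Total N = 11 + 12 + 47 + 41 = 111
Per-species terms:
  p = 11/111 = 0.099099; ln(p) = -2.311636; p*ln(p) = 0.099099 * (-2.311636) = -0.229081
  p = 12/111 = 0.108108; ln(p) = -2.224625; p*ln(p) = 0.108108 * (-2.224625) = -0.240500
  p = 47/111 = 0.423423; ln(p) = -0.859384; p*ln(p) = 0.423423 * (-0.859384) = -0.363883
  p = 41/111 = 0.369369; ln(p) = -0.995959; p*ln(p) = 0.369369 * (-0.995959) = -0.367876
sum(p*ln(p)) = (-0.229081) + (-0.240500) + (-0.363883) + (-0.367876) = -1.201340
H' = -(-1.201340) = 1.201340 ≈ 1.2013

1.2013


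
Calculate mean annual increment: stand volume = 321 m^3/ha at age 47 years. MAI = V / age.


MAI = 321 / 47 = 6.8298 ≈ 6.83 m^3/ha/yr

6.83 m^3/ha/yr


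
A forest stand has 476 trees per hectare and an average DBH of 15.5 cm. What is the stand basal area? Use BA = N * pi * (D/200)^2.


(D/200)^2 = (15.5/200)^2 = 0.0775^2 = 0.00600625
Individual BA = 3.141593 * 0.00600625 = 0.0188692 m^2
Stand BA = 476 * 0.0188692 = 8.98174 ≈ 8.98 m^2/ha

8.98 m^2/ha


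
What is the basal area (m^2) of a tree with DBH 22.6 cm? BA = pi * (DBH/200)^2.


D/200 = 22.6/200 = 0.113 m
(D/200)^2 = 0.113^2 = 0.012769
BA = 3.141593 * 0.012769 = 0.0401150 ≈ 0.0401 m^2

0.0401 m^2


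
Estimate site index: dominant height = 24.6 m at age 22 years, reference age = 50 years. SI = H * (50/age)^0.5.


50/22 = 2.27273
(2.27273)^0.5 = 1.50756
SI = 24.6 * 1.50756 = 37.0860 ≈ 37.1 m

37.1 m


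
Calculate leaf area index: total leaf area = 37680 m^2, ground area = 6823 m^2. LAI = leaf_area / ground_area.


LAI = 37680 / 6823 = 5.5225 ≈ 5.52

5.52


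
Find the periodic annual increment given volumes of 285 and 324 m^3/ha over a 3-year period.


PAI = (V2 - V1) / period = (324 - 285) / 3 = 39 / 3 = 13.00 m^3/ha/yr

13.00 m^3/ha/yr


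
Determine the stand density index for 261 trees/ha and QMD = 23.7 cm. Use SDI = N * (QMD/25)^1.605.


QMD/25 = 23.7/25 = 0.948
(0.948)^1.605 = exp(1.605 * ln(0.948)) = exp(1.605 * (-0.0534008)) = exp(-0.0857083) = 0.917862
SDI = 261 * 0.917862 = 239.562 ≈ 240

240


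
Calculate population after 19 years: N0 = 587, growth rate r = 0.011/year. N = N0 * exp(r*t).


r*t = 0.011 * 19 = 0.209
exp(0.209) = 1.23244
N = 587 * 1.23244 = 723.442 ≈ 723

723


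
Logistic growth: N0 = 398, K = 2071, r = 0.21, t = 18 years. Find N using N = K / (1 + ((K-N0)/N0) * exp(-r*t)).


(K - N0)/N0 = (2071 - 398)/398 = 1673/398 = 4.20352
r*t = 0.21 * 18 = 3.78; exp(-3.78) = 0.0228227
4.20352 * 0.0228227 = 0.0959357
1 + 0.0959357 = 1.09594
N = 2071 / 1.09594 = 1889.70 ≈ 1890

1890


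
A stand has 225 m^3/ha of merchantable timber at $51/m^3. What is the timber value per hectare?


Value = 225 * 51 = $11475/ha

$11475/ha


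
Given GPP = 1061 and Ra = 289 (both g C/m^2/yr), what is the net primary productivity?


NPP = GPP - Ra = 1061 - 289 = 772 g C/m^2/yr

772 g C/m^2/yr


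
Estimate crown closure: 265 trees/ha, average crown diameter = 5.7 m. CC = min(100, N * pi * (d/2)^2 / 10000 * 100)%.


(d/2)^2 = (5.7/2)^2 = 2.85^2 = 8.1225
Crown area = 3.141593 * 8.1225 = 25.5176 m^2
N * area / 10000 * 100 = 265 * 25.5176 / 10000 * 100 = 67.6216
CC = min(100, 67.6216) = 67.6216 ≈ 67.6%

67.6%


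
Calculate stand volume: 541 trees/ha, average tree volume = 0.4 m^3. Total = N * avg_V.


V_stand = 541 * 0.4 = 216.4 m^3/ha

216.4 m^3/ha


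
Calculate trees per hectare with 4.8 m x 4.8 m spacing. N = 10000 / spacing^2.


N = 10000 / 4.8^2 = 10000 / 23.04 = 434.028 ≈ 434 trees/ha

434 trees/ha


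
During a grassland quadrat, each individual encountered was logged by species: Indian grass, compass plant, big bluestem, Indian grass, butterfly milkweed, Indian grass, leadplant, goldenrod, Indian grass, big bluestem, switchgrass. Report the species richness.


Total individuals logged = 11
Distinct species (count of individuals): Indian grass (4), compass plant (1), big bluestem (2), butterfly milkweed (1), leadplant (1), goldenrod (1), switchgrass (1)
Species richness = number of distinct species = 7

7


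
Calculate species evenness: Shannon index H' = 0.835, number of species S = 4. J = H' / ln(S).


ln(4) = 1.38629
J = H' / ln(S) = 0.835 / 1.38629 = 0.602327 ≈ 0.6023

0.6023


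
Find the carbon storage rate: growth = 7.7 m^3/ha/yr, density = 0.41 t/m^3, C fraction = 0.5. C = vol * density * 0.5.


C = 7.7 * 0.41 * 0.5 = 1.5785 ≈ 1.58 t C/ha/yr

1.58 t C/ha/yr


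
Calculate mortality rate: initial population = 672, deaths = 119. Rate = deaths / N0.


Mortality rate = 119 / 672 = 0.177083 ≈ 0.1771

0.1771


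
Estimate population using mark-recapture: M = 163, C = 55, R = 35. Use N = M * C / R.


N = M * C / R = 163 * 55 / 35 = 8965 / 35 = 256.14 ≈ 256

256 individuals


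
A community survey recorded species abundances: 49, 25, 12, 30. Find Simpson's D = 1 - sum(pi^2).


Total N = 49 + 25 + 12 + 30 = 116
Per-species terms:
  p = 49/116 = 0.422414; p^2 = 0.422414^2 = 0.178434
  p = 25/116 = 0.215517; p^2 = 0.215517^2 = 0.046448
  p = 12/116 = 0.103448; p^2 = 0.103448^2 = 0.010701
  p = 30/116 = 0.258621; p^2 = 0.258621^2 = 0.066885
sum(p^2) = 0.178434 + 0.046448 + 0.010701 + 0.066885 = 0.302468
D = 1 - 0.302468 = 0.697532 ≈ 0.6975

0.6975


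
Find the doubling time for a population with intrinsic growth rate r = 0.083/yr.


td = ln(2) / 0.083 = 0.693147 / 0.083 = 8.35117 ≈ 8.4 years

8.4 years


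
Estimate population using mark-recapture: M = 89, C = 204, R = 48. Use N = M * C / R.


N = M * C / R = 89 * 204 / 48 = 18156 / 48 = 378.25 ≈ 378

378 individuals


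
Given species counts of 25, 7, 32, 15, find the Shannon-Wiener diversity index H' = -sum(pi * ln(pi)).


Total N = 25 + 7 + 32 + 15 = 79
Per-species terms:
  p = 25/79 = 0.316456; ln(p) = -1.150571; p*ln(p) = 0.316456 * (-1.150571) = -0.364105
  p = 7/79 = 0.088608; ln(p) = -2.423533; p*ln(p) = 0.088608 * (-2.423533) = -0.214744
  p = 32/79 = 0.405063; ln(p) = -0.903713; p*ln(p) = 0.405063 * (-0.903713) = -0.366061
  p = 15/79 = 0.189873; ln(p) = -1.661400; p*ln(p) = 0.189873 * (-1.661400) = -0.315455
sum(p*ln(p)) = (-0.364105) + (-0.214744) + (-0.366061) + (-0.315455) = -1.260365
H' = -(-1.260365) = 1.260365 ≈ 1.2604

1.2604


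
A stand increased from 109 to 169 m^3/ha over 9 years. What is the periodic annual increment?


PAI = (V2 - V1) / period = (169 - 109) / 9 = 60 / 9 = 6.6667 ≈ 6.67 m^3/ha/yr

6.67 m^3/ha/yr


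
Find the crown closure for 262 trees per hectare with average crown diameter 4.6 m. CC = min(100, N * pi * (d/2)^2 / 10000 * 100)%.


(d/2)^2 = (4.6/2)^2 = 2.3^2 = 5.29
Crown area = 3.141593 * 5.29 = 16.6190 m^2
N * area / 10000 * 100 = 262 * 16.6190 / 10000 * 100 = 43.5418
CC = min(100, 43.5418) = 43.5418 ≈ 43.5%

43.5%


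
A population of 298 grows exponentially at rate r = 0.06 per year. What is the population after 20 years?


r*t = 0.06 * 20 = 1.2
exp(1.2) = 3.32012
N = 298 * 3.32012 = 989.396 ≈ 989

989


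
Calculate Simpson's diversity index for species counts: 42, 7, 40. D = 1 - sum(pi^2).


Total N = 42 + 7 + 40 = 89
Per-species terms:
  p = 42/89 = 0.471910; p^2 = 0.471910^2 = 0.222699
  p = 7/89 = 0.078652; p^2 = 0.078652^2 = 0.006186
  p = 40/89 = 0.449438; p^2 = 0.449438^2 = 0.201995
sum(p^2) = 0.222699 + 0.006186 + 0.201995 = 0.430880
D = 1 - 0.430880 = 0.569120 ≈ 0.5691

0.5691


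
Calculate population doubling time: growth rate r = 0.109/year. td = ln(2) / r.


td = ln(2) / 0.109 = 0.693147 / 0.109 = 6.35915 ≈ 6.4 years

6.4 years


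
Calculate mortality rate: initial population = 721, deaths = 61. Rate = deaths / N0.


Mortality rate = 61 / 721 = 0.084605 ≈ 0.0846

0.0846


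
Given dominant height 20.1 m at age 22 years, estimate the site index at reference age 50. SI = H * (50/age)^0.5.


50/22 = 2.27273
(2.27273)^0.5 = 1.50756
SI = 20.1 * 1.50756 = 30.3020 ≈ 30.3 m

30.3 m
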